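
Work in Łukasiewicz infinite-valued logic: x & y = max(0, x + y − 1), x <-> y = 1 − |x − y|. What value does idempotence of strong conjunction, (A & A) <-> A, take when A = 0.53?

0.53

A & A = max(0, 0.53 + 0.53 − 1) = max(0, 0.06) = 0.06
(A & A) <-> A = 1 − |0.06 − 0.53| = 1 − 0.47 = 0.53
(The value 0.53 < 1 shows this instance is not satisfied; fails in Ł∞ since a ⊗ a = max(0, 2a−1) ≠ a in general.)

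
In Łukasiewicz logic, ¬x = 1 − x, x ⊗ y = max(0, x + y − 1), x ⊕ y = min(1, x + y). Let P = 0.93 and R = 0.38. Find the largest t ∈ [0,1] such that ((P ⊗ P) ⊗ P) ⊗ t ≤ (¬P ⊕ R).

P ⊗ P = max(0, 0.93 + 0.93 − 1) = max(0, 0.86) = 0.86
(P ⊗ P) ⊗ P = max(0, 0.86 + 0.93 − 1) = max(0, 0.79) = 0.79
So the left factor is (P ⊗ P) ⊗ P = 0.79.
¬P = 1 − 0.93 = 0.07
¬P ⊕ R = min(1, 0.07 + 0.38) = min(1, 0.45) = 0.45
So the right-hand bound is ¬P ⊕ R = 0.45.
The residuum of the Łukasiewicz t-norm gives the supremum: min(1, 1 − 0.79 + 0.45).
1 − 0.79 + 0.45 = 0.66, so t = min(1, 0.66) = 0.66.
Check: 0.79 ⊗ 0.66 = max(0, 0.45) = 0.45 ≤ 0.45.

0.66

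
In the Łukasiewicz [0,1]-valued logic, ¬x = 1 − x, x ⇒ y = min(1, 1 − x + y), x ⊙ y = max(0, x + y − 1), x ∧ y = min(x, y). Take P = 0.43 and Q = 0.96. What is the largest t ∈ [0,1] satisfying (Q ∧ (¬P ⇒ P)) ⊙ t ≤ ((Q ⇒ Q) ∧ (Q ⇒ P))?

¬P = 1 − 0.43 = 0.57
¬P ⇒ P = min(1, 1 − 0.57 + 0.43) = min(1, 0.86) = 0.86
Q ∧ (¬P ⇒ P) = min(0.96, 0.86) = 0.86
So the left factor is Q ∧ (¬P ⇒ P) = 0.86.
Q ⇒ Q = min(1, 1 − 0.96 + 0.96) = min(1, 1.00) = 1.00
Q ⇒ P = min(1, 1 − 0.96 + 0.43) = min(1, 0.47) = 0.47
(Q ⇒ Q) ∧ (Q ⇒ P) = min(1.00, 0.47) = 0.47
So the right-hand bound is (Q ⇒ Q) ∧ (Q ⇒ P) = 0.47.
The residuum of the Łukasiewicz t-norm gives the supremum: min(1, 1 − 0.86 + 0.47).
1 − 0.86 + 0.47 = 0.61, so t = min(1, 0.61) = 0.61.
Check: 0.86 ⊙ 0.61 = max(0, 0.47) = 0.47 ≤ 0.47.

0.61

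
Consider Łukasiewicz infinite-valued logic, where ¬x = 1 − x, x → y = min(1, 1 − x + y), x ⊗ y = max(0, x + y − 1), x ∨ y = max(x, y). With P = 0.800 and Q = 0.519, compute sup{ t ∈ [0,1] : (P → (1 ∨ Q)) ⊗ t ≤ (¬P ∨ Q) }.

0.519

1 ∨ Q = max(1.000, 0.519) = 1.000
P → (1 ∨ Q) = min(1, 1 − 0.800 + 1.000) = min(1, 1.200) = 1.000
So the left factor is P → (1 ∨ Q) = 1.000.
¬P = 1 − 0.800 = 0.200
¬P ∨ Q = max(0.200, 0.519) = 0.519
So the right-hand bound is ¬P ∨ Q = 0.519.
The residuum of the Łukasiewicz t-norm gives the supremum: min(1, 1 − 1.000 + 0.519).
1 − 1.000 + 0.519 = 0.519, so t = min(1, 0.519) = 0.519.
Check: 1.000 ⊗ 0.519 = max(0, 0.519) = 0.519 ≤ 0.519.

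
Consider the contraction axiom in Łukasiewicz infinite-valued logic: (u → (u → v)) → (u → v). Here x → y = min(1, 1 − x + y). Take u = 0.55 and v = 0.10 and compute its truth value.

u → v = min(1, 1 − 0.55 + 0.10) = min(1, 0.55) = 0.55
u → (u → v) = min(1, 1 − 0.55 + 0.55) = min(1, 1.00) = 1.00
(u → (u → v)) → (u → v) = min(1, 1 − 1.00 + 0.55) = min(1, 0.55) = 0.55
(The value 0.55 < 1 shows this instance is not satisfied; fails in Ł∞ (the t-norm is not idempotent).)

0.55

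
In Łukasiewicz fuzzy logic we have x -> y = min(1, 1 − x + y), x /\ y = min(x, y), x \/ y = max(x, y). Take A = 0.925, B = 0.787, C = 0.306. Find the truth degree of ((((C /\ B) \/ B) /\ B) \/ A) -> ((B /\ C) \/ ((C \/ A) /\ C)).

C /\ B = min(0.306, 0.787) = 0.306
(C /\ B) \/ B = max(0.306, 0.787) = 0.787
((C /\ B) \/ B) /\ B = min(0.787, 0.787) = 0.787
(((C /\ B) \/ B) /\ B) \/ A = max(0.787, 0.925) = 0.925
B /\ C = min(0.787, 0.306) = 0.306
C \/ A = max(0.306, 0.925) = 0.925
(C \/ A) /\ C = min(0.925, 0.306) = 0.306
(B /\ C) \/ ((C \/ A) /\ C) = max(0.306, 0.306) = 0.306
((((C /\ B) \/ B) /\ B) \/ A) -> ((B /\ C) \/ ((C \/ A) /\ C)) = min(1, 1 − 0.925 + 0.306) = min(1, 0.381) = 0.381

0.381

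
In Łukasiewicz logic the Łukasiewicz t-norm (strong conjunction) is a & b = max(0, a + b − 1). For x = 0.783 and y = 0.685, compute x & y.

0.468

x & y = max(0, 0.783 + 0.685 − 1) = max(0, 0.468) = 0.468
For comparison, the Gödel (minimum) t-norm min(a, b) would give 0.685.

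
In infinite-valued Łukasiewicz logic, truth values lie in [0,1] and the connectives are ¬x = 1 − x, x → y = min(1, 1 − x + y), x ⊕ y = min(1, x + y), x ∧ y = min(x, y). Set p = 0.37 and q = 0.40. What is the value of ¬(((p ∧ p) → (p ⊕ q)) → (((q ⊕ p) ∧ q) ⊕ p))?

p ∧ p = min(0.37, 0.37) = 0.37
p ⊕ q = min(1, 0.37 + 0.40) = min(1, 0.77) = 0.77
(p ∧ p) → (p ⊕ q) = min(1, 1 − 0.37 + 0.77) = min(1, 1.40) = 1.00
q ⊕ p = min(1, 0.40 + 0.37) = min(1, 0.77) = 0.77
(q ⊕ p) ∧ q = min(0.77, 0.40) = 0.40
((q ⊕ p) ∧ q) ⊕ p = min(1, 0.40 + 0.37) = min(1, 0.77) = 0.77
((p ∧ p) → (p ⊕ q)) → (((q ⊕ p) ∧ q) ⊕ p) = min(1, 1 − 1.00 + 0.77) = min(1, 0.77) = 0.77
¬(((p ∧ p) → (p ⊕ q)) → (((q ⊕ p) ∧ q) ⊕ p)) = 1 − 0.77 = 0.23

0.23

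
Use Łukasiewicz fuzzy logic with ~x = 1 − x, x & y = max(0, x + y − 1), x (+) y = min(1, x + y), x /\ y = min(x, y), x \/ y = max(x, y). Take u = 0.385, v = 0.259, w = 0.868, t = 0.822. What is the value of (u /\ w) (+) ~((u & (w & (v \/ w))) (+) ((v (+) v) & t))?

0.924

u /\ w = min(0.385, 0.868) = 0.385
v \/ w = max(0.259, 0.868) = 0.868
w & (v \/ w) = max(0, 0.868 + 0.868 − 1) = max(0, 0.736) = 0.736
u & (w & (v \/ w)) = max(0, 0.385 + 0.736 − 1) = max(0, 0.121) = 0.121
v (+) v = min(1, 0.259 + 0.259) = min(1, 0.518) = 0.518
(v (+) v) & t = max(0, 0.518 + 0.822 − 1) = max(0, 0.340) = 0.340
(u & (w & (v \/ w))) (+) ((v (+) v) & t) = min(1, 0.121 + 0.340) = min(1, 0.461) = 0.461
~((u & (w & (v \/ w))) (+) ((v (+) v) & t)) = 1 − 0.461 = 0.539
(u /\ w) (+) ~((u & (w & (v \/ w))) (+) ((v (+) v) & t)) = min(1, 0.385 + 0.539) = min(1, 0.924) = 0.924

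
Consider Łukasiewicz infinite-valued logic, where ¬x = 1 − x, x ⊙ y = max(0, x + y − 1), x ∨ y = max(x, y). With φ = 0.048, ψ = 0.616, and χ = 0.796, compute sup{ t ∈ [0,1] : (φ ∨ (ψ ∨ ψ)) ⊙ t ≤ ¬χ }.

ψ ∨ ψ = max(0.616, 0.616) = 0.616
φ ∨ (ψ ∨ ψ) = max(0.048, 0.616) = 0.616
So the left factor is φ ∨ (ψ ∨ ψ) = 0.616.
¬χ = 1 − 0.796 = 0.204
So the right-hand bound is ¬χ = 0.204.
The residuum of the Łukasiewicz t-norm gives the supremum: min(1, 1 − 0.616 + 0.204).
1 − 0.616 + 0.204 = 0.588, so t = min(1, 0.588) = 0.588.
Check: 0.616 ⊙ 0.588 = max(0, 0.204) = 0.204 ≤ 0.204.

0.588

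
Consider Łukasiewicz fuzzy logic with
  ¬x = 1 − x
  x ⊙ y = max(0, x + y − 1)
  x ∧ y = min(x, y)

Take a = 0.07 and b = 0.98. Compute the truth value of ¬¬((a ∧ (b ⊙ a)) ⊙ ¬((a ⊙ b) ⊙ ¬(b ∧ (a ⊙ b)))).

b ⊙ a = max(0, 0.98 + 0.07 − 1) = max(0, 0.05) = 0.05
a ∧ (b ⊙ a) = min(0.07, 0.05) = 0.05
a ⊙ b = max(0, 0.07 + 0.98 − 1) = max(0, 0.05) = 0.05
b ∧ (a ⊙ b) = min(0.98, 0.05) = 0.05
¬(b ∧ (a ⊙ b)) = 1 − 0.05 = 0.95
(a ⊙ b) ⊙ ¬(b ∧ (a ⊙ b)) = max(0, 0.05 + 0.95 − 1) = max(0, 0.00) = 0.00
¬((a ⊙ b) ⊙ ¬(b ∧ (a ⊙ b))) = 1 − 0.00 = 1.00
(a ∧ (b ⊙ a)) ⊙ ¬((a ⊙ b) ⊙ ¬(b ∧ (a ⊙ b))) = max(0, 0.05 + 1.00 − 1) = max(0, 0.05) = 0.05
¬((a ∧ (b ⊙ a)) ⊙ ¬((a ⊙ b) ⊙ ¬(b ∧ (a ⊙ b)))) = 1 − 0.05 = 0.95
¬¬((a ∧ (b ⊙ a)) ⊙ ¬((a ⊙ b) ⊙ ¬(b ∧ (a ⊙ b)))) = 1 − 0.95 = 0.05

0.05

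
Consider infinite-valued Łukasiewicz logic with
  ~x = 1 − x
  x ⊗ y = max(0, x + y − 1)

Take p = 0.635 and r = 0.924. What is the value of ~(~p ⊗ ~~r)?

~p = 1 − 0.635 = 0.365
~r = 1 − 0.924 = 0.076
~~r = 1 − 0.076 = 0.924
~p ⊗ ~~r = max(0, 0.365 + 0.924 − 1) = max(0, 0.289) = 0.289
~(~p ⊗ ~~r) = 1 − 0.289 = 0.711

0.711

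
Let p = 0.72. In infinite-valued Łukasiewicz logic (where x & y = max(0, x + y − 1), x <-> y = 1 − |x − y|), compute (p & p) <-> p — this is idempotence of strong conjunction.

p & p = max(0, 0.72 + 0.72 − 1) = max(0, 0.44) = 0.44
(p & p) <-> p = 1 − |0.44 − 0.72| = 1 − 0.28 = 0.72
(The value 0.72 < 1 shows this instance is not satisfied; fails in Ł∞ since a ⊗ a = max(0, 2a−1) ≠ a in general.)

0.72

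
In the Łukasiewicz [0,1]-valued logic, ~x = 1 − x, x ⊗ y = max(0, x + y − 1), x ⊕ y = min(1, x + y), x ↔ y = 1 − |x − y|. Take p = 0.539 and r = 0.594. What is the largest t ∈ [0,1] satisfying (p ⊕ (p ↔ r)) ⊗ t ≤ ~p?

0.461

p ↔ r = 1 − |0.539 − 0.594| = 1 − 0.055 = 0.945
p ⊕ (p ↔ r) = min(1, 0.539 + 0.945) = min(1, 1.484) = 1.000
So the left factor is p ⊕ (p ↔ r) = 1.000.
~p = 1 − 0.539 = 0.461
So the right-hand bound is ~p = 0.461.
The residuum of the Łukasiewicz t-norm gives the supremum: min(1, 1 − 1.000 + 0.461).
1 − 1.000 + 0.461 = 0.461, so t = min(1, 0.461) = 0.461.
Check: 1.000 ⊗ 0.461 = max(0, 0.461) = 0.461 ≤ 0.461.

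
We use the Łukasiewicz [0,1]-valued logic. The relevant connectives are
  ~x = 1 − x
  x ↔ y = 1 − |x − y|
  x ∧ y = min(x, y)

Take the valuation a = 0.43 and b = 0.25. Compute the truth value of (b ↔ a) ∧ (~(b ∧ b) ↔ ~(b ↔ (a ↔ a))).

b ↔ a = 1 − |0.25 − 0.43| = 1 − 0.18 = 0.82
b ∧ b = min(0.25, 0.25) = 0.25
~(b ∧ b) = 1 − 0.25 = 0.75
a ↔ a = 1 − |0.43 − 0.43| = 1 − 0.00 = 1.00
b ↔ (a ↔ a) = 1 − |0.25 − 1.00| = 1 − 0.75 = 0.25
~(b ↔ (a ↔ a)) = 1 − 0.25 = 0.75
~(b ∧ b) ↔ ~(b ↔ (a ↔ a)) = 1 − |0.75 − 0.75| = 1 − 0.00 = 1.00
(b ↔ a) ∧ (~(b ∧ b) ↔ ~(b ↔ (a ↔ a))) = min(0.82, 1.00) = 0.82

0.82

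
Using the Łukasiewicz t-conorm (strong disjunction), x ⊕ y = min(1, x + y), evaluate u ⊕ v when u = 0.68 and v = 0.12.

u ⊕ v = min(1, 0.68 + 0.12) = min(1, 0.80) = 0.80
For comparison, the Gödel t-conorm max(x, y) would give 0.68.

0.80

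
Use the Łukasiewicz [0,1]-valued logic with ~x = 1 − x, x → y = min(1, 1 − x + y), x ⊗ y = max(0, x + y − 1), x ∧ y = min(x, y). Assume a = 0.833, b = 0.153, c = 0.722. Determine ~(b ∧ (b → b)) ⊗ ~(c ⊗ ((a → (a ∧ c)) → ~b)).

0.167

b → b = min(1, 1 − 0.153 + 0.153) = min(1, 1.000) = 1.000
b ∧ (b → b) = min(0.153, 1.000) = 0.153
~(b ∧ (b → b)) = 1 − 0.153 = 0.847
a ∧ c = min(0.833, 0.722) = 0.722
a → (a ∧ c) = min(1, 1 − 0.833 + 0.722) = min(1, 0.889) = 0.889
~b = 1 − 0.153 = 0.847
(a → (a ∧ c)) → ~b = min(1, 1 − 0.889 + 0.847) = min(1, 0.958) = 0.958
c ⊗ ((a → (a ∧ c)) → ~b) = max(0, 0.722 + 0.958 − 1) = max(0, 0.680) = 0.680
~(c ⊗ ((a → (a ∧ c)) → ~b)) = 1 − 0.680 = 0.320
~(b ∧ (b → b)) ⊗ ~(c ⊗ ((a → (a ∧ c)) → ~b)) = max(0, 0.847 + 0.320 − 1) = max(0, 0.167) = 0.167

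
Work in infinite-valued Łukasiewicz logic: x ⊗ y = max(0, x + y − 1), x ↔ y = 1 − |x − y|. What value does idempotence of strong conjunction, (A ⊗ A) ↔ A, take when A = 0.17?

A ⊗ A = max(0, 0.17 + 0.17 − 1) = max(0, -0.66) = 0.00
(A ⊗ A) ↔ A = 1 − |0.00 − 0.17| = 1 − 0.17 = 0.83
(The value 0.83 < 1 shows this instance is not satisfied; fails in Ł∞ since a ⊗ a = max(0, 2a−1) ≠ a in general.)

0.83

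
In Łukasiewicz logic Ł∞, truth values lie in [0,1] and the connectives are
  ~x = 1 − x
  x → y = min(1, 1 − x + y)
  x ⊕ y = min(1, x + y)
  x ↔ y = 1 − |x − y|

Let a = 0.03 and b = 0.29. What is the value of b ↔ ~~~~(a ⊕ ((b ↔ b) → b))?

0.97

b ↔ b = 1 − |0.29 − 0.29| = 1 − 0.00 = 1.00
(b ↔ b) → b = min(1, 1 − 1.00 + 0.29) = min(1, 0.29) = 0.29
a ⊕ ((b ↔ b) → b) = min(1, 0.03 + 0.29) = min(1, 0.32) = 0.32
~(a ⊕ ((b ↔ b) → b)) = 1 − 0.32 = 0.68
~~(a ⊕ ((b ↔ b) → b)) = 1 − 0.68 = 0.32
~~~(a ⊕ ((b ↔ b) → b)) = 1 − 0.32 = 0.68
~~~~(a ⊕ ((b ↔ b) → b)) = 1 − 0.68 = 0.32
b ↔ ~~~~(a ⊕ ((b ↔ b) → b)) = 1 − |0.29 − 0.32| = 1 − 0.03 = 0.97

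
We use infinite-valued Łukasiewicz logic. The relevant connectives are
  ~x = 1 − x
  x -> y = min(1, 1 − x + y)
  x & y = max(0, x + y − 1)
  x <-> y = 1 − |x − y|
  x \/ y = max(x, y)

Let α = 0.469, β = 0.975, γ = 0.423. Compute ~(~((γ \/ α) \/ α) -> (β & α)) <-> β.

γ \/ α = max(0.423, 0.469) = 0.469
(γ \/ α) \/ α = max(0.469, 0.469) = 0.469
~((γ \/ α) \/ α) = 1 − 0.469 = 0.531
β & α = max(0, 0.975 + 0.469 − 1) = max(0, 0.444) = 0.444
~((γ \/ α) \/ α) -> (β & α) = min(1, 1 − 0.531 + 0.444) = min(1, 0.913) = 0.913
~(~((γ \/ α) \/ α) -> (β & α)) = 1 − 0.913 = 0.087
~(~((γ \/ α) \/ α) -> (β & α)) <-> β = 1 − |0.087 − 0.975| = 1 − 0.888 = 0.112

0.112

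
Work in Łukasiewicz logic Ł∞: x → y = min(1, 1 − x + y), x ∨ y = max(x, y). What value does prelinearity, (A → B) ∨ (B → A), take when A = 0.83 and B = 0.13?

1.00

A → B = min(1, 1 − 0.83 + 0.13) = min(1, 0.30) = 0.30
B → A = min(1, 1 − 0.13 + 0.83) = min(1, 1.70) = 1.00
(A → B) ∨ (B → A) = max(0.30, 1.00) = 1.00
(As expected: a Ł∞-tautology — holds in every MV-chain.)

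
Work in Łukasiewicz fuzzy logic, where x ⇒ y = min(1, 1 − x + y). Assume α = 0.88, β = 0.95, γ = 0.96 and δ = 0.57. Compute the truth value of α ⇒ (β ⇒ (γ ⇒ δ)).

γ ⇒ δ = min(1, 1 − 0.96 + 0.57) = min(1, 0.61) = 0.61
β ⇒ (γ ⇒ δ) = min(1, 1 − 0.95 + 0.61) = min(1, 0.66) = 0.66
α ⇒ (β ⇒ (γ ⇒ δ)) = min(1, 1 − 0.88 + 0.66) = min(1, 0.78) = 0.78

0.78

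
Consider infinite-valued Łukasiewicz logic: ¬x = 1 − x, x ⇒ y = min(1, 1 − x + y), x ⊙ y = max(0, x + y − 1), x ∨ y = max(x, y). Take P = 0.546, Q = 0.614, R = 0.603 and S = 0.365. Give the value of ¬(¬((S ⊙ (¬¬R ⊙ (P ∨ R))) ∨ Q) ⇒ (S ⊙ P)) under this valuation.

¬R = 1 − 0.603 = 0.397
¬¬R = 1 − 0.397 = 0.603
P ∨ R = max(0.546, 0.603) = 0.603
¬¬R ⊙ (P ∨ R) = max(0, 0.603 + 0.603 − 1) = max(0, 0.206) = 0.206
S ⊙ (¬¬R ⊙ (P ∨ R)) = max(0, 0.365 + 0.206 − 1) = max(0, -0.429) = 0.000
(S ⊙ (¬¬R ⊙ (P ∨ R))) ∨ Q = max(0.000, 0.614) = 0.614
¬((S ⊙ (¬¬R ⊙ (P ∨ R))) ∨ Q) = 1 − 0.614 = 0.386
S ⊙ P = max(0, 0.365 + 0.546 − 1) = max(0, -0.089) = 0.000
¬((S ⊙ (¬¬R ⊙ (P ∨ R))) ∨ Q) ⇒ (S ⊙ P) = min(1, 1 − 0.386 + 0.000) = min(1, 0.614) = 0.614
¬(¬((S ⊙ (¬¬R ⊙ (P ∨ R))) ∨ Q) ⇒ (S ⊙ P)) = 1 − 0.614 = 0.386

0.386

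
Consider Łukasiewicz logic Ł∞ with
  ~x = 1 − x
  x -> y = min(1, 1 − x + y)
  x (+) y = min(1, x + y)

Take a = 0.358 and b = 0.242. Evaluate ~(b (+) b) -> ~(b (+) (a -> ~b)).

b (+) b = min(1, 0.242 + 0.242) = min(1, 0.484) = 0.484
~(b (+) b) = 1 − 0.484 = 0.516
~b = 1 − 0.242 = 0.758
a -> ~b = min(1, 1 − 0.358 + 0.758) = min(1, 1.400) = 1.000
b (+) (a -> ~b) = min(1, 0.242 + 1.000) = min(1, 1.242) = 1.000
~(b (+) (a -> ~b)) = 1 − 1.000 = 0.000
~(b (+) b) -> ~(b (+) (a -> ~b)) = min(1, 1 − 0.516 + 0.000) = min(1, 0.484) = 0.484

0.484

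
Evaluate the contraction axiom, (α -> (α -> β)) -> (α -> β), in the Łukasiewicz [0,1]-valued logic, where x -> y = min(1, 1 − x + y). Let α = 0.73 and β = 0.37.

α -> β = min(1, 1 − 0.73 + 0.37) = min(1, 0.64) = 0.64
α -> (α -> β) = min(1, 1 − 0.73 + 0.64) = min(1, 0.91) = 0.91
(α -> (α -> β)) -> (α -> β) = min(1, 1 − 0.91 + 0.64) = min(1, 0.73) = 0.73
(The value 0.73 < 1 shows this instance is not satisfied; fails in Ł∞ (the t-norm is not idempotent).)

0.73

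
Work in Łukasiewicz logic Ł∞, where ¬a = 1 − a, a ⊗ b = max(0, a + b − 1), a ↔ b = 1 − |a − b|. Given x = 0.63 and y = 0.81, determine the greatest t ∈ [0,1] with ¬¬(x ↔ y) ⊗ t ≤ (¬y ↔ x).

0.74

x ↔ y = 1 − |0.63 − 0.81| = 1 − 0.18 = 0.82
¬(x ↔ y) = 1 − 0.82 = 0.18
¬¬(x ↔ y) = 1 − 0.18 = 0.82
So the left factor is ¬¬(x ↔ y) = 0.82.
¬y = 1 − 0.81 = 0.19
¬y ↔ x = 1 − |0.19 − 0.63| = 1 − 0.44 = 0.56
So the right-hand bound is ¬y ↔ x = 0.56.
The residuum of the Łukasiewicz t-norm gives the supremum: min(1, 1 − 0.82 + 0.56).
1 − 0.82 + 0.56 = 0.74, so t = min(1, 0.74) = 0.74.
Check: 0.82 ⊗ 0.74 = max(0, 0.56) = 0.56 ≤ 0.56.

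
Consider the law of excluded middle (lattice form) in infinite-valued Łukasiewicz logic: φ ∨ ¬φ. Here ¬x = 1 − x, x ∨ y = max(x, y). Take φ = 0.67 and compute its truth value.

0.67

¬φ = 1 − 0.67 = 0.33
φ ∨ ¬φ = max(0.67, 0.33) = 0.67
(The value 0.67 < 1 shows this instance is not satisfied; not a Ł∞-tautology — its value is max(a, 1−a).)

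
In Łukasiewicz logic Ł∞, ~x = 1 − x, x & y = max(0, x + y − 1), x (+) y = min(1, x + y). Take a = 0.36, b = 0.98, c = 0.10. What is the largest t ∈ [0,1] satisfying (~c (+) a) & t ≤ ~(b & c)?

0.92

~c = 1 − 0.10 = 0.90
~c (+) a = min(1, 0.90 + 0.36) = min(1, 1.26) = 1.00
So the left factor is ~c (+) a = 1.00.
b & c = max(0, 0.98 + 0.10 − 1) = max(0, 0.08) = 0.08
~(b & c) = 1 − 0.08 = 0.92
So the right-hand bound is ~(b & c) = 0.92.
The residuum of the Łukasiewicz t-norm gives the supremum: min(1, 1 − 1.00 + 0.92).
1 − 1.00 + 0.92 = 0.92, so t = min(1, 0.92) = 0.92.
Check: 1.00 & 0.92 = max(0, 0.92) = 0.92 ≤ 0.92.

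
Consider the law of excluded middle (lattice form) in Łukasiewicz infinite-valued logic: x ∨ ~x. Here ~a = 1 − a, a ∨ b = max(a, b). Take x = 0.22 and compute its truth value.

0.78

~x = 1 − 0.22 = 0.78
x ∨ ~x = max(0.22, 0.78) = 0.78
(The value 0.78 < 1 shows this instance is not satisfied; not a Ł∞-tautology — its value is max(a, 1−a).)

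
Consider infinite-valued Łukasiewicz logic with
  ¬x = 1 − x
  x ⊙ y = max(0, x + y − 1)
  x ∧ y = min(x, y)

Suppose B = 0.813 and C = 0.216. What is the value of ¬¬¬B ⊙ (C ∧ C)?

¬B = 1 − 0.813 = 0.187
¬¬B = 1 − 0.187 = 0.813
¬¬¬B = 1 − 0.813 = 0.187
C ∧ C = min(0.216, 0.216) = 0.216
¬¬¬B ⊙ (C ∧ C) = max(0, 0.187 + 0.216 − 1) = max(0, -0.597) = 0.000

0.000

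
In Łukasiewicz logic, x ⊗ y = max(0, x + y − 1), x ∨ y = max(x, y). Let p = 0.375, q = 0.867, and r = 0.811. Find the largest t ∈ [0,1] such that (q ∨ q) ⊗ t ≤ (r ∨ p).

0.944

q ∨ q = max(0.867, 0.867) = 0.867
So the left factor is q ∨ q = 0.867.
r ∨ p = max(0.811, 0.375) = 0.811
So the right-hand bound is r ∨ p = 0.811.
The residuum of the Łukasiewicz t-norm gives the supremum: min(1, 1 − 0.867 + 0.811).
1 − 0.867 + 0.811 = 0.944, so t = min(1, 0.944) = 0.944.
Check: 0.867 ⊗ 0.944 = max(0, 0.811) = 0.811 ≤ 0.811.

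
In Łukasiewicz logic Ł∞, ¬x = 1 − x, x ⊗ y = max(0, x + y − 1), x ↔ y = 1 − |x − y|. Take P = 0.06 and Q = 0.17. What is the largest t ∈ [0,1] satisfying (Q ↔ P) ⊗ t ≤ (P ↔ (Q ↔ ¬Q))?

0.83

Q ↔ P = 1 − |0.17 − 0.06| = 1 − 0.11 = 0.89
So the left factor is Q ↔ P = 0.89.
¬Q = 1 − 0.17 = 0.83
Q ↔ ¬Q = 1 − |0.17 − 0.83| = 1 − 0.66 = 0.34
P ↔ (Q ↔ ¬Q) = 1 − |0.06 − 0.34| = 1 − 0.28 = 0.72
So the right-hand bound is P ↔ (Q ↔ ¬Q) = 0.72.
The residuum of the Łukasiewicz t-norm gives the supremum: min(1, 1 − 0.89 + 0.72).
1 − 0.89 + 0.72 = 0.83, so t = min(1, 0.83) = 0.83.
Check: 0.89 ⊗ 0.83 = max(0, 0.72) = 0.72 ≤ 0.72.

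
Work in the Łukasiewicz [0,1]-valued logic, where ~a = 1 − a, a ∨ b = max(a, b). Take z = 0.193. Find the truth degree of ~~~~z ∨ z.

0.193

~z = 1 − 0.193 = 0.807
~~z = 1 − 0.807 = 0.193
~~~z = 1 − 0.193 = 0.807
~~~~z = 1 − 0.807 = 0.193
~~~~z ∨ z = max(0.193, 0.193) = 0.193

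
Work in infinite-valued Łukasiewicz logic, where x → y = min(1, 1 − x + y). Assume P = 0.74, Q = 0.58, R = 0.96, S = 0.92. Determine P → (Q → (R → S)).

R → S = min(1, 1 − 0.96 + 0.92) = min(1, 0.96) = 0.96
Q → (R → S) = min(1, 1 − 0.58 + 0.96) = min(1, 1.38) = 1.00
P → (Q → (R → S)) = min(1, 1 − 0.74 + 1.00) = min(1, 1.26) = 1.00

1.00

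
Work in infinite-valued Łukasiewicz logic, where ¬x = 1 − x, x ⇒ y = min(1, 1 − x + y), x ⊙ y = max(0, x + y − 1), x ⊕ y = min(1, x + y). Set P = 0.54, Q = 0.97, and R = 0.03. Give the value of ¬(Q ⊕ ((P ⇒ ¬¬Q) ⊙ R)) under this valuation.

¬Q = 1 − 0.97 = 0.03
¬¬Q = 1 − 0.03 = 0.97
P ⇒ ¬¬Q = min(1, 1 − 0.54 + 0.97) = min(1, 1.43) = 1.00
(P ⇒ ¬¬Q) ⊙ R = max(0, 1.00 + 0.03 − 1) = max(0, 0.03) = 0.03
Q ⊕ ((P ⇒ ¬¬Q) ⊙ R) = min(1, 0.97 + 0.03) = min(1, 1.00) = 1.00
¬(Q ⊕ ((P ⇒ ¬¬Q) ⊙ R)) = 1 − 1.00 = 0.00

0.00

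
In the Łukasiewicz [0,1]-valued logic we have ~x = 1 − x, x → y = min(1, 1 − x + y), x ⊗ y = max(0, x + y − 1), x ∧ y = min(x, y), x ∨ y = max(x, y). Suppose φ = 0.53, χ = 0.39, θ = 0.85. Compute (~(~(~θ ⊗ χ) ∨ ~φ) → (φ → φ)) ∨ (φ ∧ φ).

1.00

~θ = 1 − 0.85 = 0.15
~θ ⊗ χ = max(0, 0.15 + 0.39 − 1) = max(0, -0.46) = 0.00
~(~θ ⊗ χ) = 1 − 0.00 = 1.00
~φ = 1 − 0.53 = 0.47
~(~θ ⊗ χ) ∨ ~φ = max(1.00, 0.47) = 1.00
~(~(~θ ⊗ χ) ∨ ~φ) = 1 − 1.00 = 0.00
φ → φ = min(1, 1 − 0.53 + 0.53) = min(1, 1.00) = 1.00
~(~(~θ ⊗ χ) ∨ ~φ) → (φ → φ) = min(1, 1 − 0.00 + 1.00) = min(1, 2.00) = 1.00
φ ∧ φ = min(0.53, 0.53) = 0.53
(~(~(~θ ⊗ χ) ∨ ~φ) → (φ → φ)) ∨ (φ ∧ φ) = max(1.00, 0.53) = 1.00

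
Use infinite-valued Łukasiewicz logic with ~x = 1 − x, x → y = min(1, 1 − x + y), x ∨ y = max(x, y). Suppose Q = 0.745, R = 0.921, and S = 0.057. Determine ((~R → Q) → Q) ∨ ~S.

~R = 1 − 0.921 = 0.079
~R → Q = min(1, 1 − 0.079 + 0.745) = min(1, 1.666) = 1.000
(~R → Q) → Q = min(1, 1 − 1.000 + 0.745) = min(1, 0.745) = 0.745
~S = 1 − 0.057 = 0.943
((~R → Q) → Q) ∨ ~S = max(0.745, 0.943) = 0.943

0.943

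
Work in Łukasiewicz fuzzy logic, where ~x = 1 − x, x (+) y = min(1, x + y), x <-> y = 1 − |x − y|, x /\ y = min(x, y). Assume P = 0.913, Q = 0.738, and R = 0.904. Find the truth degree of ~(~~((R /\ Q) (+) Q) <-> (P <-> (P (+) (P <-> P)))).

R /\ Q = min(0.904, 0.738) = 0.738
(R /\ Q) (+) Q = min(1, 0.738 + 0.738) = min(1, 1.476) = 1.000
~((R /\ Q) (+) Q) = 1 − 1.000 = 0.000
~~((R /\ Q) (+) Q) = 1 − 0.000 = 1.000
P <-> P = 1 − |0.913 − 0.913| = 1 − 0.000 = 1.000
P (+) (P <-> P) = min(1, 0.913 + 1.000) = min(1, 1.913) = 1.000
P <-> (P (+) (P <-> P)) = 1 − |0.913 − 1.000| = 1 − 0.087 = 0.913
~~((R /\ Q) (+) Q) <-> (P <-> (P (+) (P <-> P))) = 1 − |1.000 − 0.913| = 1 − 0.087 = 0.913
~(~~((R /\ Q) (+) Q) <-> (P <-> (P (+) (P <-> P)))) = 1 − 0.913 = 0.087

0.087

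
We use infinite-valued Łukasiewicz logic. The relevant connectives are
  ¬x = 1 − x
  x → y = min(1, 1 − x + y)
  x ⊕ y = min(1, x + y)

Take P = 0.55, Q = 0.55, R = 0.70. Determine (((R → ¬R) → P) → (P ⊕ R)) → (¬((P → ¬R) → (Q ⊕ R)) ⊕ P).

0.55

¬R = 1 − 0.70 = 0.30
R → ¬R = min(1, 1 − 0.70 + 0.30) = min(1, 0.60) = 0.60
(R → ¬R) → P = min(1, 1 − 0.60 + 0.55) = min(1, 0.95) = 0.95
P ⊕ R = min(1, 0.55 + 0.70) = min(1, 1.25) = 1.00
((R → ¬R) → P) → (P ⊕ R) = min(1, 1 − 0.95 + 1.00) = min(1, 1.05) = 1.00
P → ¬R = min(1, 1 − 0.55 + 0.30) = min(1, 0.75) = 0.75
Q ⊕ R = min(1, 0.55 + 0.70) = min(1, 1.25) = 1.00
(P → ¬R) → (Q ⊕ R) = min(1, 1 − 0.75 + 1.00) = min(1, 1.25) = 1.00
¬((P → ¬R) → (Q ⊕ R)) = 1 − 1.00 = 0.00
¬((P → ¬R) → (Q ⊕ R)) ⊕ P = min(1, 0.00 + 0.55) = min(1, 0.55) = 0.55
(((R → ¬R) → P) → (P ⊕ R)) → (¬((P → ¬R) → (Q ⊕ R)) ⊕ P) = min(1, 1 − 1.00 + 0.55) = min(1, 0.55) = 0.55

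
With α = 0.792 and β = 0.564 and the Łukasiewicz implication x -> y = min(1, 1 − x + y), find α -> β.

0.772

α -> β = min(1, 1 − 0.792 + 0.564) = min(1, 0.772) = 0.772
For comparison, the Gödel implication (1 if x ≤ y else y) would give 0.564.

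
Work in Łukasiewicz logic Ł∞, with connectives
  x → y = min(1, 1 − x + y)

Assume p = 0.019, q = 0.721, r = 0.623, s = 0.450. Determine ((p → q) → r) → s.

p → q = min(1, 1 − 0.019 + 0.721) = min(1, 1.702) = 1.000
(p → q) → r = min(1, 1 − 1.000 + 0.623) = min(1, 0.623) = 0.623
((p → q) → r) → s = min(1, 1 − 0.623 + 0.450) = min(1, 0.827) = 0.827

0.827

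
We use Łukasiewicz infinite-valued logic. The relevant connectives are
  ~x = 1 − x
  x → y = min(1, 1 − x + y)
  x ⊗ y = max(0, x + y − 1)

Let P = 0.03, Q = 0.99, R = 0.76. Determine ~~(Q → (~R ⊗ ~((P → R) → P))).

0.22

~R = 1 − 0.76 = 0.24
P → R = min(1, 1 − 0.03 + 0.76) = min(1, 1.73) = 1.00
(P → R) → P = min(1, 1 − 1.00 + 0.03) = min(1, 0.03) = 0.03
~((P → R) → P) = 1 − 0.03 = 0.97
~R ⊗ ~((P → R) → P) = max(0, 0.24 + 0.97 − 1) = max(0, 0.21) = 0.21
Q → (~R ⊗ ~((P → R) → P)) = min(1, 1 − 0.99 + 0.21) = min(1, 0.22) = 0.22
~(Q → (~R ⊗ ~((P → R) → P))) = 1 − 0.22 = 0.78
~~(Q → (~R ⊗ ~((P → R) → P))) = 1 − 0.78 = 0.22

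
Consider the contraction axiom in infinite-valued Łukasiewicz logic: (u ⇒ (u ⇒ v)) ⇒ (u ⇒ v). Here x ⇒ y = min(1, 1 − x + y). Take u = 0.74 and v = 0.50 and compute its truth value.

u ⇒ v = min(1, 1 − 0.74 + 0.50) = min(1, 0.76) = 0.76
u ⇒ (u ⇒ v) = min(1, 1 − 0.74 + 0.76) = min(1, 1.02) = 1.00
(u ⇒ (u ⇒ v)) ⇒ (u ⇒ v) = min(1, 1 − 1.00 + 0.76) = min(1, 0.76) = 0.76
(The value 0.76 < 1 shows this instance is not satisfied; fails in Ł∞ (the t-norm is not idempotent).)

0.76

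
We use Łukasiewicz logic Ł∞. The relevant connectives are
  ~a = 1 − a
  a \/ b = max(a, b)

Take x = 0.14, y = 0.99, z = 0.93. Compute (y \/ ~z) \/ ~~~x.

0.99

~z = 1 − 0.93 = 0.07
y \/ ~z = max(0.99, 0.07) = 0.99
~x = 1 − 0.14 = 0.86
~~x = 1 − 0.86 = 0.14
~~~x = 1 − 0.14 = 0.86
(y \/ ~z) \/ ~~~x = max(0.99, 0.86) = 0.99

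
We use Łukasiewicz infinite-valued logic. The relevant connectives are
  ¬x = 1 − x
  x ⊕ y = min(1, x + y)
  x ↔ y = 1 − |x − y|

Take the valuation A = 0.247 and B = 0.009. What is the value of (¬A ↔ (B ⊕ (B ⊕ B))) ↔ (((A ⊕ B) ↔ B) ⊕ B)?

¬A = 1 − 0.247 = 0.753
B ⊕ B = min(1, 0.009 + 0.009) = min(1, 0.018) = 0.018
B ⊕ (B ⊕ B) = min(1, 0.009 + 0.018) = min(1, 0.027) = 0.027
¬A ↔ (B ⊕ (B ⊕ B)) = 1 − |0.753 − 0.027| = 1 − 0.726 = 0.274
A ⊕ B = min(1, 0.247 + 0.009) = min(1, 0.256) = 0.256
(A ⊕ B) ↔ B = 1 − |0.256 − 0.009| = 1 − 0.247 = 0.753
((A ⊕ B) ↔ B) ⊕ B = min(1, 0.753 + 0.009) = min(1, 0.762) = 0.762
(¬A ↔ (B ⊕ (B ⊕ B))) ↔ (((A ⊕ B) ↔ B) ⊕ B) = 1 − |0.274 − 0.762| = 1 − 0.488 = 0.512

0.512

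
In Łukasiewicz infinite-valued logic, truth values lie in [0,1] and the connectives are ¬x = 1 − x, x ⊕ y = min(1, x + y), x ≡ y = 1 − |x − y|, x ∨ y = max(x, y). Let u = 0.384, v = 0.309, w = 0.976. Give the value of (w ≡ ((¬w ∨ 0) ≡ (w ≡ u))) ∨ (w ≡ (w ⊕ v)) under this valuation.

¬w = 1 − 0.976 = 0.024
¬w ∨ 0 = max(0.024, 0.000) = 0.024
w ≡ u = 1 − |0.976 − 0.384| = 1 − 0.592 = 0.408
(¬w ∨ 0) ≡ (w ≡ u) = 1 − |0.024 − 0.408| = 1 − 0.384 = 0.616
w ≡ ((¬w ∨ 0) ≡ (w ≡ u)) = 1 − |0.976 − 0.616| = 1 − 0.360 = 0.640
w ⊕ v = min(1, 0.976 + 0.309) = min(1, 1.285) = 1.000
w ≡ (w ⊕ v) = 1 − |0.976 − 1.000| = 1 − 0.024 = 0.976
(w ≡ ((¬w ∨ 0) ≡ (w ≡ u))) ∨ (w ≡ (w ⊕ v)) = max(0.640, 0.976) = 0.976

0.976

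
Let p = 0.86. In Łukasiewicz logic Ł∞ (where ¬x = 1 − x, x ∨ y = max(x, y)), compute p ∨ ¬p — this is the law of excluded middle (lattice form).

¬p = 1 − 0.86 = 0.14
p ∨ ¬p = max(0.86, 0.14) = 0.86
(The value 0.86 < 1 shows this instance is not satisfied; not a Ł∞-tautology — its value is max(a, 1−a).)

0.86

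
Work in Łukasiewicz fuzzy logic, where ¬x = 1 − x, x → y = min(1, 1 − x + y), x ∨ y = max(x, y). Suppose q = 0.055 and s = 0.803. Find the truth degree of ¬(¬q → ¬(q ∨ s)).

0.748

¬q = 1 − 0.055 = 0.945
q ∨ s = max(0.055, 0.803) = 0.803
¬(q ∨ s) = 1 − 0.803 = 0.197
¬q → ¬(q ∨ s) = min(1, 1 − 0.945 + 0.197) = min(1, 0.252) = 0.252
¬(¬q → ¬(q ∨ s)) = 1 − 0.252 = 0.748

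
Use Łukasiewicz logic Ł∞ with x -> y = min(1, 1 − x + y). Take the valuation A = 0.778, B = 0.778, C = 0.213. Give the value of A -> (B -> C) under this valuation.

B -> C = min(1, 1 − 0.778 + 0.213) = min(1, 0.435) = 0.435
A -> (B -> C) = min(1, 1 − 0.778 + 0.435) = min(1, 0.657) = 0.657

0.657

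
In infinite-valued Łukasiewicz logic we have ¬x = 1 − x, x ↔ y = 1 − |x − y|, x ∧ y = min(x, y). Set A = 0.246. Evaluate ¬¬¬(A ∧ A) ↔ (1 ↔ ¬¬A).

A ∧ A = min(0.246, 0.246) = 0.246
¬(A ∧ A) = 1 − 0.246 = 0.754
¬¬(A ∧ A) = 1 − 0.754 = 0.246
¬¬¬(A ∧ A) = 1 − 0.246 = 0.754
¬A = 1 − 0.246 = 0.754
¬¬A = 1 − 0.754 = 0.246
1 ↔ ¬¬A = 1 − |1.000 − 0.246| = 1 − 0.754 = 0.246
¬¬¬(A ∧ A) ↔ (1 ↔ ¬¬A) = 1 − |0.754 − 0.246| = 1 − 0.508 = 0.492

0.492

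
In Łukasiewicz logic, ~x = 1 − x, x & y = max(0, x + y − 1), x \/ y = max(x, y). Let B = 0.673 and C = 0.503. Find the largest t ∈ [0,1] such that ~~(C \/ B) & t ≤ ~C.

0.824

C \/ B = max(0.503, 0.673) = 0.673
~(C \/ B) = 1 − 0.673 = 0.327
~~(C \/ B) = 1 − 0.327 = 0.673
So the left factor is ~~(C \/ B) = 0.673.
~C = 1 − 0.503 = 0.497
So the right-hand bound is ~C = 0.497.
The residuum of the Łukasiewicz t-norm gives the supremum: min(1, 1 − 0.673 + 0.497).
1 − 0.673 + 0.497 = 0.824, so t = min(1, 0.824) = 0.824.
Check: 0.673 & 0.824 = max(0, 0.497) = 0.497 ≤ 0.497.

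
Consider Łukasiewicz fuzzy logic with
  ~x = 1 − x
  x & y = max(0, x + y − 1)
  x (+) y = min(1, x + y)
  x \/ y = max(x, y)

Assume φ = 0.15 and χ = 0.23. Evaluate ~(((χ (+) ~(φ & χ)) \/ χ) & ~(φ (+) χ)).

φ & χ = max(0, 0.15 + 0.23 − 1) = max(0, -0.62) = 0.00
~(φ & χ) = 1 − 0.00 = 1.00
χ (+) ~(φ & χ) = min(1, 0.23 + 1.00) = min(1, 1.23) = 1.00
(χ (+) ~(φ & χ)) \/ χ = max(1.00, 0.23) = 1.00
φ (+) χ = min(1, 0.15 + 0.23) = min(1, 0.38) = 0.38
~(φ (+) χ) = 1 − 0.38 = 0.62
((χ (+) ~(φ & χ)) \/ χ) & ~(φ (+) χ) = max(0, 1.00 + 0.62 − 1) = max(0, 0.62) = 0.62
~(((χ (+) ~(φ & χ)) \/ χ) & ~(φ (+) χ)) = 1 − 0.62 = 0.38

0.38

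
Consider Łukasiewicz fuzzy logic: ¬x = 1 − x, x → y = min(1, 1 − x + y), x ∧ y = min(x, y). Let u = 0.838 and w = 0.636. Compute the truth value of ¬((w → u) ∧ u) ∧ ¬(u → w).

w → u = min(1, 1 − 0.636 + 0.838) = min(1, 1.202) = 1.000
(w → u) ∧ u = min(1.000, 0.838) = 0.838
¬((w → u) ∧ u) = 1 − 0.838 = 0.162
u → w = min(1, 1 − 0.838 + 0.636) = min(1, 0.798) = 0.798
¬(u → w) = 1 − 0.798 = 0.202
¬((w → u) ∧ u) ∧ ¬(u → w) = min(0.162, 0.202) = 0.162

0.162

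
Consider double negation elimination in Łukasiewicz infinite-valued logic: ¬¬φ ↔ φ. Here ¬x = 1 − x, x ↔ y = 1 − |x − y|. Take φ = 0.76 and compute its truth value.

¬φ = 1 − 0.76 = 0.24
¬¬φ = 1 − 0.24 = 0.76
¬¬φ ↔ φ = 1 − |0.76 − 0.76| = 1 − 0.00 = 1.00
(As expected: always 1 in Ł∞ since negation is involutive.)

1.00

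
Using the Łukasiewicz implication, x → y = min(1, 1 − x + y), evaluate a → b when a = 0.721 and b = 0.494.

0.773

a → b = min(1, 1 − 0.721 + 0.494) = min(1, 0.773) = 0.773
For comparison, the Gödel implication (1 if x ≤ y else y) would give 0.494.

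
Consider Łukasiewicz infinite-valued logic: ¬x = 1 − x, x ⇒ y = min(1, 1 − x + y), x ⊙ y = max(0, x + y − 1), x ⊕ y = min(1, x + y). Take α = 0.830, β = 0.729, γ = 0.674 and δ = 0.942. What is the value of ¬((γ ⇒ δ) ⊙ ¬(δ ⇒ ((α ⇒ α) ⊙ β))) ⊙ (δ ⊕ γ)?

γ ⇒ δ = min(1, 1 − 0.674 + 0.942) = min(1, 1.268) = 1.000
α ⇒ α = min(1, 1 − 0.830 + 0.830) = min(1, 1.000) = 1.000
(α ⇒ α) ⊙ β = max(0, 1.000 + 0.729 − 1) = max(0, 0.729) = 0.729
δ ⇒ ((α ⇒ α) ⊙ β) = min(1, 1 − 0.942 + 0.729) = min(1, 0.787) = 0.787
¬(δ ⇒ ((α ⇒ α) ⊙ β)) = 1 − 0.787 = 0.213
(γ ⇒ δ) ⊙ ¬(δ ⇒ ((α ⇒ α) ⊙ β)) = max(0, 1.000 + 0.213 − 1) = max(0, 0.213) = 0.213
¬((γ ⇒ δ) ⊙ ¬(δ ⇒ ((α ⇒ α) ⊙ β))) = 1 − 0.213 = 0.787
δ ⊕ γ = min(1, 0.942 + 0.674) = min(1, 1.616) = 1.000
¬((γ ⇒ δ) ⊙ ¬(δ ⇒ ((α ⇒ α) ⊙ β))) ⊙ (δ ⊕ γ) = max(0, 0.787 + 1.000 − 1) = max(0, 0.787) = 0.787

0.787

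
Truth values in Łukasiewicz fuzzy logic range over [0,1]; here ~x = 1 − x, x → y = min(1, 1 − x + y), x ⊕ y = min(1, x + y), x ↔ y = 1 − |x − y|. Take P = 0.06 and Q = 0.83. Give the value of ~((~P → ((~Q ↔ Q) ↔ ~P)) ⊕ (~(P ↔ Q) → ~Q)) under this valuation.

0.14

~P = 1 − 0.06 = 0.94
~Q = 1 − 0.83 = 0.17
~Q ↔ Q = 1 − |0.17 − 0.83| = 1 − 0.66 = 0.34
(~Q ↔ Q) ↔ ~P = 1 − |0.34 − 0.94| = 1 − 0.60 = 0.40
~P → ((~Q ↔ Q) ↔ ~P) = min(1, 1 − 0.94 + 0.40) = min(1, 0.46) = 0.46
P ↔ Q = 1 − |0.06 − 0.83| = 1 − 0.77 = 0.23
~(P ↔ Q) = 1 − 0.23 = 0.77
~(P ↔ Q) → ~Q = min(1, 1 − 0.77 + 0.17) = min(1, 0.40) = 0.40
(~P → ((~Q ↔ Q) ↔ ~P)) ⊕ (~(P ↔ Q) → ~Q) = min(1, 0.46 + 0.40) = min(1, 0.86) = 0.86
~((~P → ((~Q ↔ Q) ↔ ~P)) ⊕ (~(P ↔ Q) → ~Q)) = 1 − 0.86 = 0.14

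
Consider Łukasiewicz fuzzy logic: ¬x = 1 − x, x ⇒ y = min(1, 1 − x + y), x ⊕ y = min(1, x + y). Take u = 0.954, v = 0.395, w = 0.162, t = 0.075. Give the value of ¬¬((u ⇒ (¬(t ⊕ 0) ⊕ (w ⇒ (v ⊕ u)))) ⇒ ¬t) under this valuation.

0.925

t ⊕ 0 = min(1, 0.075 + 0.000) = min(1, 0.075) = 0.075
¬(t ⊕ 0) = 1 − 0.075 = 0.925
v ⊕ u = min(1, 0.395 + 0.954) = min(1, 1.349) = 1.000
w ⇒ (v ⊕ u) = min(1, 1 − 0.162 + 1.000) = min(1, 1.838) = 1.000
¬(t ⊕ 0) ⊕ (w ⇒ (v ⊕ u)) = min(1, 0.925 + 1.000) = min(1, 1.925) = 1.000
u ⇒ (¬(t ⊕ 0) ⊕ (w ⇒ (v ⊕ u))) = min(1, 1 − 0.954 + 1.000) = min(1, 1.046) = 1.000
¬t = 1 − 0.075 = 0.925
(u ⇒ (¬(t ⊕ 0) ⊕ (w ⇒ (v ⊕ u)))) ⇒ ¬t = min(1, 1 − 1.000 + 0.925) = min(1, 0.925) = 0.925
¬((u ⇒ (¬(t ⊕ 0) ⊕ (w ⇒ (v ⊕ u)))) ⇒ ¬t) = 1 − 0.925 = 0.075
¬¬((u ⇒ (¬(t ⊕ 0) ⊕ (w ⇒ (v ⊕ u)))) ⇒ ¬t) = 1 − 0.075 = 0.925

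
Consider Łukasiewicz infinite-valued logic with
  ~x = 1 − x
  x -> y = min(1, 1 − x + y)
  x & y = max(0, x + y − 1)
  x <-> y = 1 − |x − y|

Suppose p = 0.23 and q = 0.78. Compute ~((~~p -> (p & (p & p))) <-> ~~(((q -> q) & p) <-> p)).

~p = 1 − 0.23 = 0.77
~~p = 1 − 0.77 = 0.23
p & p = max(0, 0.23 + 0.23 − 1) = max(0, -0.54) = 0.00
p & (p & p) = max(0, 0.23 + 0.00 − 1) = max(0, -0.77) = 0.00
~~p -> (p & (p & p)) = min(1, 1 − 0.23 + 0.00) = min(1, 0.77) = 0.77
q -> q = min(1, 1 − 0.78 + 0.78) = min(1, 1.00) = 1.00
(q -> q) & p = max(0, 1.00 + 0.23 − 1) = max(0, 0.23) = 0.23
((q -> q) & p) <-> p = 1 − |0.23 − 0.23| = 1 − 0.00 = 1.00
~(((q -> q) & p) <-> p) = 1 − 1.00 = 0.00
~~(((q -> q) & p) <-> p) = 1 − 0.00 = 1.00
(~~p -> (p & (p & p))) <-> ~~(((q -> q) & p) <-> p) = 1 − |0.77 − 1.00| = 1 − 0.23 = 0.77
~((~~p -> (p & (p & p))) <-> ~~(((q -> q) & p) <-> p)) = 1 − 0.77 = 0.23

0.23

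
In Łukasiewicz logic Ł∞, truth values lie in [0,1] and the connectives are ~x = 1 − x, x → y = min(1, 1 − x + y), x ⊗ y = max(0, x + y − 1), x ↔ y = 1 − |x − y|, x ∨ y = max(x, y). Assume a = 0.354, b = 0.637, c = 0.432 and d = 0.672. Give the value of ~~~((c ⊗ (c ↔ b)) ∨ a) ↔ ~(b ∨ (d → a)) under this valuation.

c ↔ b = 1 − |0.432 − 0.637| = 1 − 0.205 = 0.795
c ⊗ (c ↔ b) = max(0, 0.432 + 0.795 − 1) = max(0, 0.227) = 0.227
(c ⊗ (c ↔ b)) ∨ a = max(0.227, 0.354) = 0.354
~((c ⊗ (c ↔ b)) ∨ a) = 1 − 0.354 = 0.646
~~((c ⊗ (c ↔ b)) ∨ a) = 1 − 0.646 = 0.354
~~~((c ⊗ (c ↔ b)) ∨ a) = 1 − 0.354 = 0.646
d → a = min(1, 1 − 0.672 + 0.354) = min(1, 0.682) = 0.682
b ∨ (d → a) = max(0.637, 0.682) = 0.682
~(b ∨ (d → a)) = 1 − 0.682 = 0.318
~~~((c ⊗ (c ↔ b)) ∨ a) ↔ ~(b ∨ (d → a)) = 1 − |0.646 − 0.318| = 1 − 0.328 = 0.672

0.672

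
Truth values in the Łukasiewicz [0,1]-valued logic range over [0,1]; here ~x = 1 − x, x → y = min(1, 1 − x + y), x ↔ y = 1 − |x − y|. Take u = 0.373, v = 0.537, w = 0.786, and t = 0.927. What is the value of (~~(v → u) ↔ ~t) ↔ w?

v → u = min(1, 1 − 0.537 + 0.373) = min(1, 0.836) = 0.836
~(v → u) = 1 − 0.836 = 0.164
~~(v → u) = 1 − 0.164 = 0.836
~t = 1 − 0.927 = 0.073
~~(v → u) ↔ ~t = 1 − |0.836 − 0.073| = 1 − 0.763 = 0.237
(~~(v → u) ↔ ~t) ↔ w = 1 − |0.237 − 0.786| = 1 − 0.549 = 0.451

0.451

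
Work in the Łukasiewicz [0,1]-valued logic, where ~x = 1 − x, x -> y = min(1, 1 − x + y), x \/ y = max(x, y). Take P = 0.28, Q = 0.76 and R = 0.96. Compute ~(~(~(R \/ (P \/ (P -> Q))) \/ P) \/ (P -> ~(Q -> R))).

0.28

P -> Q = min(1, 1 − 0.28 + 0.76) = min(1, 1.48) = 1.00
P \/ (P -> Q) = max(0.28, 1.00) = 1.00
R \/ (P \/ (P -> Q)) = max(0.96, 1.00) = 1.00
~(R \/ (P \/ (P -> Q))) = 1 − 1.00 = 0.00
~(R \/ (P \/ (P -> Q))) \/ P = max(0.00, 0.28) = 0.28
~(~(R \/ (P \/ (P -> Q))) \/ P) = 1 − 0.28 = 0.72
Q -> R = min(1, 1 − 0.76 + 0.96) = min(1, 1.20) = 1.00
~(Q -> R) = 1 − 1.00 = 0.00
P -> ~(Q -> R) = min(1, 1 − 0.28 + 0.00) = min(1, 0.72) = 0.72
~(~(R \/ (P \/ (P -> Q))) \/ P) \/ (P -> ~(Q -> R)) = max(0.72, 0.72) = 0.72
~(~(~(R \/ (P \/ (P -> Q))) \/ P) \/ (P -> ~(Q -> R))) = 1 − 0.72 = 0.28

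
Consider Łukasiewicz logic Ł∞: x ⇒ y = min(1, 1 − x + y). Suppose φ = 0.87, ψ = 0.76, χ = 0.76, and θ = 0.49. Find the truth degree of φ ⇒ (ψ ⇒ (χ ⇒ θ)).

1.00

χ ⇒ θ = min(1, 1 − 0.76 + 0.49) = min(1, 0.73) = 0.73
ψ ⇒ (χ ⇒ θ) = min(1, 1 − 0.76 + 0.73) = min(1, 0.97) = 0.97
φ ⇒ (ψ ⇒ (χ ⇒ θ)) = min(1, 1 − 0.87 + 0.97) = min(1, 1.10) = 1.00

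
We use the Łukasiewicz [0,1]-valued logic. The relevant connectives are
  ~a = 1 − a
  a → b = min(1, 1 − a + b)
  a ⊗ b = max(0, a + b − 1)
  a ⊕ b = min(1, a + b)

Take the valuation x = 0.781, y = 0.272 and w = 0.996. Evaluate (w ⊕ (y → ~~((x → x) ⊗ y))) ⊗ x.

0.781

x → x = min(1, 1 − 0.781 + 0.781) = min(1, 1.000) = 1.000
(x → x) ⊗ y = max(0, 1.000 + 0.272 − 1) = max(0, 0.272) = 0.272
~((x → x) ⊗ y) = 1 − 0.272 = 0.728
~~((x → x) ⊗ y) = 1 − 0.728 = 0.272
y → ~~((x → x) ⊗ y) = min(1, 1 − 0.272 + 0.272) = min(1, 1.000) = 1.000
w ⊕ (y → ~~((x → x) ⊗ y)) = min(1, 0.996 + 1.000) = min(1, 1.996) = 1.000
(w ⊕ (y → ~~((x → x) ⊗ y))) ⊗ x = max(0, 1.000 + 0.781 − 1) = max(0, 0.781) = 0.781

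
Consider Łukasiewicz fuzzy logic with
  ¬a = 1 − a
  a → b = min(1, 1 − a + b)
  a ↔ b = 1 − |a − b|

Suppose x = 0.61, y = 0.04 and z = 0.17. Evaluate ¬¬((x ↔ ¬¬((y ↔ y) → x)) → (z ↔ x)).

0.56

y ↔ y = 1 − |0.04 − 0.04| = 1 − 0.00 = 1.00
(y ↔ y) → x = min(1, 1 − 1.00 + 0.61) = min(1, 0.61) = 0.61
¬((y ↔ y) → x) = 1 − 0.61 = 0.39
¬¬((y ↔ y) → x) = 1 − 0.39 = 0.61
x ↔ ¬¬((y ↔ y) → x) = 1 − |0.61 − 0.61| = 1 − 0.00 = 1.00
z ↔ x = 1 − |0.17 − 0.61| = 1 − 0.44 = 0.56
(x ↔ ¬¬((y ↔ y) → x)) → (z ↔ x) = min(1, 1 − 1.00 + 0.56) = min(1, 0.56) = 0.56
¬((x ↔ ¬¬((y ↔ y) → x)) → (z ↔ x)) = 1 − 0.56 = 0.44
¬¬((x ↔ ¬¬((y ↔ y) → x)) → (z ↔ x)) = 1 − 0.44 = 0.56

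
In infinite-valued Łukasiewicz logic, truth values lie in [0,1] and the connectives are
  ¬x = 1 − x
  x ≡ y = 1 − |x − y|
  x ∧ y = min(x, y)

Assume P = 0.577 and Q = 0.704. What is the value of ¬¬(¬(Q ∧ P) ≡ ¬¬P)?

0.846

Q ∧ P = min(0.704, 0.577) = 0.577
¬(Q ∧ P) = 1 − 0.577 = 0.423
¬P = 1 − 0.577 = 0.423
¬¬P = 1 − 0.423 = 0.577
¬(Q ∧ P) ≡ ¬¬P = 1 − |0.423 − 0.577| = 1 − 0.154 = 0.846
¬(¬(Q ∧ P) ≡ ¬¬P) = 1 − 0.846 = 0.154
¬¬(¬(Q ∧ P) ≡ ¬¬P) = 1 − 0.154 = 0.846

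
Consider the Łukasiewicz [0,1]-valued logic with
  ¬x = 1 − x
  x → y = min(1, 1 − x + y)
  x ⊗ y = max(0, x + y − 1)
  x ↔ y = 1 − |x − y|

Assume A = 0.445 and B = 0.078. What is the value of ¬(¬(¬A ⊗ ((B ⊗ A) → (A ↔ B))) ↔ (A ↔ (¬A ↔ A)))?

¬A = 1 − 0.445 = 0.555
B ⊗ A = max(0, 0.078 + 0.445 − 1) = max(0, -0.477) = 0.000
A ↔ B = 1 − |0.445 − 0.078| = 1 − 0.367 = 0.633
(B ⊗ A) → (A ↔ B) = min(1, 1 − 0.000 + 0.633) = min(1, 1.633) = 1.000
¬A ⊗ ((B ⊗ A) → (A ↔ B)) = max(0, 0.555 + 1.000 − 1) = max(0, 0.555) = 0.555
¬(¬A ⊗ ((B ⊗ A) → (A ↔ B))) = 1 − 0.555 = 0.445
¬A ↔ A = 1 − |0.555 − 0.445| = 1 − 0.110 = 0.890
A ↔ (¬A ↔ A) = 1 − |0.445 − 0.890| = 1 − 0.445 = 0.555
¬(¬A ⊗ ((B ⊗ A) → (A ↔ B))) ↔ (A ↔ (¬A ↔ A)) = 1 − |0.445 − 0.555| = 1 − 0.110 = 0.890
¬(¬(¬A ⊗ ((B ⊗ A) → (A ↔ B))) ↔ (A ↔ (¬A ↔ A))) = 1 − 0.890 = 0.110

0.110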